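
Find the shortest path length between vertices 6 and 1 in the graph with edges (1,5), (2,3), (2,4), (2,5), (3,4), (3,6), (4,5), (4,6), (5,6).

Step 1: Build adjacency list:
  1: 5
  2: 3, 4, 5
  3: 2, 4, 6
  4: 2, 3, 5, 6
  5: 1, 2, 4, 6
  6: 3, 4, 5

Step 2: BFS from vertex 6 to find shortest path to 1:
  vertex 3 reached at distance 1
  vertex 4 reached at distance 1
  vertex 5 reached at distance 1
  vertex 2 reached at distance 2
  vertex 1 reached at distance 2

Step 3: Shortest path: 6 -> 5 -> 1
Path length: 2 edges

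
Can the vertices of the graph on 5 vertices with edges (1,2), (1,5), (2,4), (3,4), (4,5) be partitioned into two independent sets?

Step 1: Attempt 2-coloring using BFS:
  Start at vertex 1, assign color 0
  Color vertex 2 with color 1 (neighbor of 1)
  Color vertex 5 with color 1 (neighbor of 1)
  Color vertex 4 with color 0 (neighbor of 2)
  Color vertex 3 with color 1 (neighbor of 4)

Step 2: 2-coloring succeeded. No conflicts found.
  Set A (color 0): {1, 4}
  Set B (color 1): {2, 3, 5}

The graph is bipartite with partition {1, 4}, {2, 3, 5}.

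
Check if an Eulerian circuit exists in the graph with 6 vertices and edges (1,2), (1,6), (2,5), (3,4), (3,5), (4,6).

Step 1: Find the degree of each vertex:
  deg(1) = 2
  deg(2) = 2
  deg(3) = 2
  deg(4) = 2
  deg(5) = 2
  deg(6) = 2

Step 2: Count vertices with odd degree:
  All vertices have even degree (0 odd-degree vertices)

Step 3: Apply Euler's theorem:
  - Eulerian circuit exists iff graph is connected and all vertices have even degree
  - Eulerian path exists iff graph is connected and has 0 or 2 odd-degree vertices

Graph is connected with 0 odd-degree vertices.
Both Eulerian circuit and Eulerian path exist.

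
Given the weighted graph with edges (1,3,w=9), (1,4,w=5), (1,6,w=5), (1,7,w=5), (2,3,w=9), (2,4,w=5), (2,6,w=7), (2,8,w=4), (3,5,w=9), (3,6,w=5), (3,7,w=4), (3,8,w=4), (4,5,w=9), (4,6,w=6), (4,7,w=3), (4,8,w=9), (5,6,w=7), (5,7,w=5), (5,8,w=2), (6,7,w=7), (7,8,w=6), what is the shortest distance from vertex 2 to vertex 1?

Step 1: Build adjacency list with weights:
  1: 3(w=9), 4(w=5), 6(w=5), 7(w=5)
  2: 3(w=9), 4(w=5), 6(w=7), 8(w=4)
  3: 1(w=9), 2(w=9), 5(w=9), 6(w=5), 7(w=4), 8(w=4)
  4: 1(w=5), 2(w=5), 5(w=9), 6(w=6), 7(w=3), 8(w=9)
  5: 3(w=9), 4(w=9), 6(w=7), 7(w=5), 8(w=2)
  6: 1(w=5), 2(w=7), 3(w=5), 4(w=6), 5(w=7), 7(w=7)
  7: 1(w=5), 3(w=4), 4(w=3), 5(w=5), 6(w=7), 8(w=6)
  8: 2(w=4), 3(w=4), 4(w=9), 5(w=2), 7(w=6)

Step 2: Apply Dijkstra's algorithm from vertex 2:
  Visit vertex 2 (distance=0)
    Update dist[3] = 9
    Update dist[4] = 5
    Update dist[6] = 7
    Update dist[8] = 4
  Visit vertex 8 (distance=4)
    Update dist[3] = 8
    Update dist[5] = 6
    Update dist[7] = 10
  Visit vertex 4 (distance=5)
    Update dist[1] = 10
    Update dist[7] = 8
  Visit vertex 5 (distance=6)
  Visit vertex 6 (distance=7)
  Visit vertex 3 (distance=8)
  Visit vertex 7 (distance=8)
  Visit vertex 1 (distance=10)

Step 3: Shortest path: 2 -> 4 -> 1
Total weight: 5 + 5 = 10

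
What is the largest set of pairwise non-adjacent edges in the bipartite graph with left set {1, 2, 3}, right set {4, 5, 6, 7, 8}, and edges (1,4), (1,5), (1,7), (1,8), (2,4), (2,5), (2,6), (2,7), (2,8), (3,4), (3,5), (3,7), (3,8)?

Step 1: List the neighbors of each left vertex:
  1: 4, 5, 7, 8
  2: 4, 5, 6, 7, 8
  3: 4, 5, 7, 8

Step 2: Greedily match left vertices, then look for augmenting paths:
  Match 1 -- 4
  Match 2 -- 5
  Match 3 -- 7
  No augmenting path remains.

Step 3: Verify this is maximum:
  Matching size 3 = min(|L|, |R|) = min(3, 5), which is an upper bound, so this matching is maximum.

Maximum matching: {(1,4), (2,5), (3,7)}
Size: 3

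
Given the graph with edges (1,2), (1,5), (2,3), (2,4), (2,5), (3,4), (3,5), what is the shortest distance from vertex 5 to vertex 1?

Step 1: Build adjacency list:
  1: 2, 5
  2: 1, 3, 4, 5
  3: 2, 4, 5
  4: 2, 3
  5: 1, 2, 3

Step 2: BFS from vertex 5 to find shortest path to 1:
  vertex 1 reached at distance 1

Step 3: Shortest path: 5 -> 1
Path length: 1 edge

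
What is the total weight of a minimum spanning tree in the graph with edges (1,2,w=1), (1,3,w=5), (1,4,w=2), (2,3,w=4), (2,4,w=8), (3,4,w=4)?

Apply Kruskal's algorithm (sort edges by weight, add if no cycle):

Sorted edges by weight:
  (1,2) w=1
  (1,4) w=2
  (2,3) w=4
  (3,4) w=4
  (1,3) w=5
  (2,4) w=8

Add edge (1,2) w=1 -- no cycle. Running total: 1
Add edge (1,4) w=2 -- no cycle. Running total: 3
Add edge (2,3) w=4 -- no cycle. Running total: 7

MST edges: (1,2,w=1), (1,4,w=2), (2,3,w=4)
Total MST weight: 1 + 2 + 4 = 7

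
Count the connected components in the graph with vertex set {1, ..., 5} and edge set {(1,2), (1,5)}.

Step 1: Build adjacency list from edges:
  1: 2, 5
  2: 1
  3: (none)
  4: (none)
  5: 1

Step 2: Run BFS/DFS from vertex 1:
  Visited: {1, 2, 5}
  Reached 3 of 5 vertices

Step 3: Only 3 of 5 vertices reached. Graph is disconnected.
Connected components: {1, 2, 5}, {3}, {4}
Number of connected components: 3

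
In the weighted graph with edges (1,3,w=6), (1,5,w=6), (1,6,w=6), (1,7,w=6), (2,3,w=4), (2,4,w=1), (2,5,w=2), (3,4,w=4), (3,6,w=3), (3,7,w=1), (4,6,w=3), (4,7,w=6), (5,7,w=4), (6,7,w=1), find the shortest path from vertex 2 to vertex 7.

Step 1: Build adjacency list with weights:
  1: 3(w=6), 5(w=6), 6(w=6), 7(w=6)
  2: 3(w=4), 4(w=1), 5(w=2)
  3: 1(w=6), 2(w=4), 4(w=4), 6(w=3), 7(w=1)
  4: 2(w=1), 3(w=4), 6(w=3), 7(w=6)
  5: 1(w=6), 2(w=2), 7(w=4)
  6: 1(w=6), 3(w=3), 4(w=3), 7(w=1)
  7: 1(w=6), 3(w=1), 4(w=6), 5(w=4), 6(w=1)

Step 2: Apply Dijkstra's algorithm from vertex 2:
  Visit vertex 2 (distance=0)
    Update dist[3] = 4
    Update dist[4] = 1
    Update dist[5] = 2
  Visit vertex 4 (distance=1)
    Update dist[6] = 4
    Update dist[7] = 7
  Visit vertex 5 (distance=2)
    Update dist[1] = 8
    Update dist[7] = 6
  Visit vertex 3 (distance=4)
    Update dist[7] = 5
  Visit vertex 6 (distance=4)
  Visit vertex 7 (distance=5)

Step 3: Shortest path: 2 -> 3 -> 7
Total weight: 4 + 1 = 5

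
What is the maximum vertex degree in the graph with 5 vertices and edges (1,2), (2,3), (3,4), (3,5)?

Step 1: Count edges incident to each vertex:
  deg(1) = 1 (neighbors: 2)
  deg(2) = 2 (neighbors: 1, 3)
  deg(3) = 3 (neighbors: 2, 4, 5)
  deg(4) = 1 (neighbors: 3)
  deg(5) = 1 (neighbors: 3)

Step 2: Find maximum:
  max(1, 2, 3, 1, 1) = 3 (vertex 3)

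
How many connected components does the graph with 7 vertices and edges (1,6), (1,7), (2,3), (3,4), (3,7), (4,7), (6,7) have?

Step 1: Build adjacency list from edges:
  1: 6, 7
  2: 3
  3: 2, 4, 7
  4: 3, 7
  5: (none)
  6: 1, 7
  7: 1, 3, 4, 6

Step 2: Run BFS/DFS from vertex 1:
  Visited: {1, 6, 7, 3, 4, 2}
  Reached 6 of 7 vertices

Step 3: Only 6 of 7 vertices reached. Graph is disconnected.
Connected components: {1, 2, 3, 4, 6, 7}, {5}
Number of connected components: 2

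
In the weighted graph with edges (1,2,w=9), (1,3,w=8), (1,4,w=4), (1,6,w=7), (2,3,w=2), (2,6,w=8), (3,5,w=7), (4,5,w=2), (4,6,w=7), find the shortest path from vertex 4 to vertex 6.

Step 1: Build adjacency list with weights:
  1: 2(w=9), 3(w=8), 4(w=4), 6(w=7)
  2: 1(w=9), 3(w=2), 6(w=8)
  3: 1(w=8), 2(w=2), 5(w=7)
  4: 1(w=4), 5(w=2), 6(w=7)
  5: 3(w=7), 4(w=2)
  6: 1(w=7), 2(w=8), 4(w=7)

Step 2: Apply Dijkstra's algorithm from vertex 4:
  Visit vertex 4 (distance=0)
    Update dist[1] = 4
    Update dist[5] = 2
    Update dist[6] = 7
  Visit vertex 5 (distance=2)
    Update dist[3] = 9
  Visit vertex 1 (distance=4)
    Update dist[2] = 13
  Visit vertex 6 (distance=7)

Step 3: Shortest path: 4 -> 6
Total weight: 7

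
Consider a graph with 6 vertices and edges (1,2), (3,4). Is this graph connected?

Step 1: Build adjacency list from edges:
  1: 2
  2: 1
  3: 4
  4: 3
  5: (none)
  6: (none)

Step 2: Run BFS/DFS from vertex 1:
  Visited: {1, 2}
  Reached 2 of 6 vertices

Step 3: Only 2 of 6 vertices reached. Graph is disconnected.
Connected components: {1, 2}, {3, 4}, {5}, {6}
Answer: No, the graph is not connected (4 components).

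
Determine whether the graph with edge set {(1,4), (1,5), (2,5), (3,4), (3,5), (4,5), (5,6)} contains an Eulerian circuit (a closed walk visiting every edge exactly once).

Step 1: Find the degree of each vertex:
  deg(1) = 2
  deg(2) = 1
  deg(3) = 2
  deg(4) = 3
  deg(5) = 5
  deg(6) = 1

Step 2: Count vertices with odd degree:
  Odd-degree vertices: 2, 4, 5, 6 (4 total)

Step 3: Apply Euler's theorem:
  - Eulerian circuit exists iff graph is connected and all vertices have even degree
  - Eulerian path exists iff graph is connected and has 0 or 2 odd-degree vertices

Graph has 4 odd-degree vertices (need 0 or 2).
Neither Eulerian path nor Eulerian circuit exists.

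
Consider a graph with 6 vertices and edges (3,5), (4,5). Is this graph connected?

Step 1: Build adjacency list from edges:
  1: (none)
  2: (none)
  3: 5
  4: 5
  5: 3, 4
  6: (none)

Step 2: Run BFS/DFS from vertex 1:
  Visited: {1}
  Reached 1 of 6 vertices

Step 3: Only 1 of 6 vertices reached. Graph is disconnected.
Connected components: {1}, {2}, {3, 4, 5}, {6}
Answer: No, the graph is not connected (4 components).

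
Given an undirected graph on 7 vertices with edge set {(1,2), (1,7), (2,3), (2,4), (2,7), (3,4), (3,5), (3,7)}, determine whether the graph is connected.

Step 1: Build adjacency list from edges:
  1: 2, 7
  2: 1, 3, 4, 7
  3: 2, 4, 5, 7
  4: 2, 3
  5: 3
  6: (none)
  7: 1, 2, 3

Step 2: Run BFS/DFS from vertex 1:
  Visited: {1, 2, 7, 3, 4, 5}
  Reached 6 of 7 vertices

Step 3: Only 6 of 7 vertices reached. Graph is disconnected.
Connected components: {1, 2, 3, 4, 5, 7}, {6}
Answer: No, the graph is not connected (2 components).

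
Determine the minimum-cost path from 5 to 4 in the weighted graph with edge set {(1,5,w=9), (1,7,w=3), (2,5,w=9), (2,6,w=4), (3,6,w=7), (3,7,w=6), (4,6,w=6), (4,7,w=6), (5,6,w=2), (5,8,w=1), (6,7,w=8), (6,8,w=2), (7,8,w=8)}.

Step 1: Build adjacency list with weights:
  1: 5(w=9), 7(w=3)
  2: 5(w=9), 6(w=4)
  3: 6(w=7), 7(w=6)
  4: 6(w=6), 7(w=6)
  5: 1(w=9), 2(w=9), 6(w=2), 8(w=1)
  6: 2(w=4), 3(w=7), 4(w=6), 5(w=2), 7(w=8), 8(w=2)
  7: 1(w=3), 3(w=6), 4(w=6), 6(w=8), 8(w=8)
  8: 5(w=1), 6(w=2), 7(w=8)

Step 2: Apply Dijkstra's algorithm from vertex 5:
  Visit vertex 5 (distance=0)
    Update dist[1] = 9
    Update dist[2] = 9
    Update dist[6] = 2
    Update dist[8] = 1
  Visit vertex 8 (distance=1)
    Update dist[7] = 9
  Visit vertex 6 (distance=2)
    Update dist[2] = 6
    Update dist[3] = 9
    Update dist[4] = 8
  Visit vertex 2 (distance=6)
  Visit vertex 4 (distance=8)

Step 3: Shortest path: 5 -> 6 -> 4
Total weight: 2 + 6 = 8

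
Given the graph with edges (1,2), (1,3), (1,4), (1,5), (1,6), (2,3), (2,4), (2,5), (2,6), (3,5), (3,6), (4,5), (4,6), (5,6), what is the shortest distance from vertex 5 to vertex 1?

Step 1: Build adjacency list:
  1: 2, 3, 4, 5, 6
  2: 1, 3, 4, 5, 6
  3: 1, 2, 5, 6
  4: 1, 2, 5, 6
  5: 1, 2, 3, 4, 6
  6: 1, 2, 3, 4, 5

Step 2: BFS from vertex 5 to find shortest path to 1:
  vertex 1 reached at distance 1

Step 3: Shortest path: 5 -> 1
Path length: 1 edge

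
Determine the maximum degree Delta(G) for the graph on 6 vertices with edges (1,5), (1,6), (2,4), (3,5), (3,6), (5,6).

Step 1: Count edges incident to each vertex:
  deg(1) = 2 (neighbors: 5, 6)
  deg(2) = 1 (neighbors: 4)
  deg(3) = 2 (neighbors: 5, 6)
  deg(4) = 1 (neighbors: 2)
  deg(5) = 3 (neighbors: 1, 3, 6)
  deg(6) = 3 (neighbors: 1, 3, 5)

Step 2: Find maximum:
  max(2, 1, 2, 1, 3, 3) = 3 (vertex 5)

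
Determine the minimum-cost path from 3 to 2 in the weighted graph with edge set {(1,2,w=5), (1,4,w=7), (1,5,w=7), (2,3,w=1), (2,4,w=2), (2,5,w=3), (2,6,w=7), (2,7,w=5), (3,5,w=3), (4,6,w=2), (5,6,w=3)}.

Step 1: Build adjacency list with weights:
  1: 2(w=5), 4(w=7), 5(w=7)
  2: 1(w=5), 3(w=1), 4(w=2), 5(w=3), 6(w=7), 7(w=5)
  3: 2(w=1), 5(w=3)
  4: 1(w=7), 2(w=2), 6(w=2)
  5: 1(w=7), 2(w=3), 3(w=3), 6(w=3)
  6: 2(w=7), 4(w=2), 5(w=3)
  7: 2(w=5)

Step 2: Apply Dijkstra's algorithm from vertex 3:
  Visit vertex 3 (distance=0)
    Update dist[2] = 1
    Update dist[5] = 3
  Visit vertex 2 (distance=1)
    Update dist[1] = 6
    Update dist[4] = 3
    Update dist[6] = 8
    Update dist[7] = 6

Step 3: Shortest path: 3 -> 2
Total weight: 1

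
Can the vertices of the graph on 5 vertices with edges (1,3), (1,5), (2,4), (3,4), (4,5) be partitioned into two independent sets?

Step 1: Attempt 2-coloring using BFS:
  Start at vertex 1, assign color 0
  Color vertex 3 with color 1 (neighbor of 1)
  Color vertex 5 with color 1 (neighbor of 1)
  Color vertex 4 with color 0 (neighbor of 3)
  Color vertex 2 with color 1 (neighbor of 4)

Step 2: 2-coloring succeeded. No conflicts found.
  Set A (color 0): {1, 4}
  Set B (color 1): {2, 3, 5}

The graph is bipartite with partition {1, 4}, {2, 3, 5}.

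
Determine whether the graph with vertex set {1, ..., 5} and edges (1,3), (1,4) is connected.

Step 1: Build adjacency list from edges:
  1: 3, 4
  2: (none)
  3: 1
  4: 1
  5: (none)

Step 2: Run BFS/DFS from vertex 1:
  Visited: {1, 3, 4}
  Reached 3 of 5 vertices

Step 3: Only 3 of 5 vertices reached. Graph is disconnected.
Connected components: {1, 3, 4}, {2}, {5}
Answer: No, the graph is not connected (3 components).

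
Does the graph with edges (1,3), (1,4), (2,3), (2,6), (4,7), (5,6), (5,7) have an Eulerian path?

Step 1: Find the degree of each vertex:
  deg(1) = 2
  deg(2) = 2
  deg(3) = 2
  deg(4) = 2
  deg(5) = 2
  deg(6) = 2
  deg(7) = 2

Step 2: Count vertices with odd degree:
  All vertices have even degree (0 odd-degree vertices)

Step 3: Apply Euler's theorem:
  - Eulerian circuit exists iff graph is connected and all vertices have even degree
  - Eulerian path exists iff graph is connected and has 0 or 2 odd-degree vertices

Graph is connected with 0 odd-degree vertices.
Both Eulerian circuit and Eulerian path exist.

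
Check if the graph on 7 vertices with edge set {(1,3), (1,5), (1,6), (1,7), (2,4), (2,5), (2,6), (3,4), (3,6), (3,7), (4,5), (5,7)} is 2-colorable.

Step 1: Attempt 2-coloring using BFS:
  Start at vertex 1, assign color 0
  Color vertex 3 with color 1 (neighbor of 1)
  Color vertex 5 with color 1 (neighbor of 1)
  Color vertex 6 with color 1 (neighbor of 1)
  Color vertex 7 with color 1 (neighbor of 1)
  Color vertex 4 with color 0 (neighbor of 3)

Step 2: Conflict found! Vertices 3 and 6 are adjacent but have the same color.
This means the graph contains an odd cycle.

The graph is NOT bipartite.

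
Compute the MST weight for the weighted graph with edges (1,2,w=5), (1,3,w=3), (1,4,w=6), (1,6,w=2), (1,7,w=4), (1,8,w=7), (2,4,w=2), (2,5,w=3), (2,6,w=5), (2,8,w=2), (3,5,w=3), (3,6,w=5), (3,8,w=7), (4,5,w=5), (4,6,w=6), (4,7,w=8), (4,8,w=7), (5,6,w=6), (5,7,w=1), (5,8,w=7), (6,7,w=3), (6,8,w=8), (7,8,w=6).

Apply Kruskal's algorithm (sort edges by weight, add if no cycle):

Sorted edges by weight:
  (5,7) w=1
  (1,6) w=2
  (2,4) w=2
  (2,8) w=2
  (1,3) w=3
  (2,5) w=3
  (3,5) w=3
  (6,7) w=3
  (1,7) w=4
  (1,2) w=5
  (2,6) w=5
  (3,6) w=5
  (4,5) w=5
  (1,4) w=6
  (4,6) w=6
  (5,6) w=6
  (7,8) w=6
  (1,8) w=7
  (3,8) w=7
  (4,8) w=7
  (5,8) w=7
  (4,7) w=8
  (6,8) w=8

Add edge (5,7) w=1 -- no cycle. Running total: 1
Add edge (1,6) w=2 -- no cycle. Running total: 3
Add edge (2,4) w=2 -- no cycle. Running total: 5
Add edge (2,8) w=2 -- no cycle. Running total: 7
Add edge (1,3) w=3 -- no cycle. Running total: 10
Add edge (2,5) w=3 -- no cycle. Running total: 13
Add edge (3,5) w=3 -- no cycle. Running total: 16

MST edges: (5,7,w=1), (1,6,w=2), (2,4,w=2), (2,8,w=2), (1,3,w=3), (2,5,w=3), (3,5,w=3)
Total MST weight: 1 + 2 + 2 + 2 + 3 + 3 + 3 = 16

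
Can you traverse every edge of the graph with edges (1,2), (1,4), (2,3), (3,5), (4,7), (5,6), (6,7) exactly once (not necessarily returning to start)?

Step 1: Find the degree of each vertex:
  deg(1) = 2
  deg(2) = 2
  deg(3) = 2
  deg(4) = 2
  deg(5) = 2
  deg(6) = 2
  deg(7) = 2

Step 2: Count vertices with odd degree:
  All vertices have even degree (0 odd-degree vertices)

Step 3: Apply Euler's theorem:
  - Eulerian circuit exists iff graph is connected and all vertices have even degree
  - Eulerian path exists iff graph is connected and has 0 or 2 odd-degree vertices

Graph is connected with 0 odd-degree vertices.
Both Eulerian circuit and Eulerian path exist.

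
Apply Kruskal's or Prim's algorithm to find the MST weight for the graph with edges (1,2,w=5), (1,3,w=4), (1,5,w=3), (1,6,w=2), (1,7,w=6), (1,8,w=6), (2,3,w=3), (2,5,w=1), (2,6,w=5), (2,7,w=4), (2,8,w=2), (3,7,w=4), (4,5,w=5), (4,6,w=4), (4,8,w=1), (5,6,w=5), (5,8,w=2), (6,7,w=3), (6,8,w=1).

Apply Kruskal's algorithm (sort edges by weight, add if no cycle):

Sorted edges by weight:
  (2,5) w=1
  (4,8) w=1
  (6,8) w=1
  (1,6) w=2
  (2,8) w=2
  (5,8) w=2
  (1,5) w=3
  (2,3) w=3
  (6,7) w=3
  (1,3) w=4
  (2,7) w=4
  (3,7) w=4
  (4,6) w=4
  (1,2) w=5
  (2,6) w=5
  (4,5) w=5
  (5,6) w=5
  (1,7) w=6
  (1,8) w=6

Add edge (2,5) w=1 -- no cycle. Running total: 1
Add edge (4,8) w=1 -- no cycle. Running total: 2
Add edge (6,8) w=1 -- no cycle. Running total: 3
Add edge (1,6) w=2 -- no cycle. Running total: 5
Add edge (2,8) w=2 -- no cycle. Running total: 7
Skip edge (5,8) w=2 -- would create cycle
Skip edge (1,5) w=3 -- would create cycle
Add edge (2,3) w=3 -- no cycle. Running total: 10
Add edge (6,7) w=3 -- no cycle. Running total: 13

MST edges: (2,5,w=1), (4,8,w=1), (6,8,w=1), (1,6,w=2), (2,8,w=2), (2,3,w=3), (6,7,w=3)
Total MST weight: 1 + 1 + 1 + 2 + 2 + 3 + 3 = 13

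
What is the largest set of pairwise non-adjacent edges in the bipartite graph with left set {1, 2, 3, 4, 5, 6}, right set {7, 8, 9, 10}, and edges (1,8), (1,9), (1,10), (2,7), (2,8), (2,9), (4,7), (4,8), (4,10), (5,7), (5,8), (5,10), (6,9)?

Step 1: List the neighbors of each left vertex:
  1: 8, 9, 10
  2: 7, 8, 9
  3: (none)
  4: 7, 8, 10
  5: 7, 8, 10
  6: 9

Step 2: Greedily match left vertices, then look for augmenting paths:
  Match 1 -- 8
  Match 2 -- 7
  Match 4 -- 10
  Match 6 -- 9
  No augmenting path remains.

Step 3: Verify this is maximum:
  Matching size 4 = min(|L|, |R|) = min(6, 4), which is an upper bound, so this matching is maximum.

Maximum matching: {(1,8), (2,7), (4,10), (6,9)}
Size: 4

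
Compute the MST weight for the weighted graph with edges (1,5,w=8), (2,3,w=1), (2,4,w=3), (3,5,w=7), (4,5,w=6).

Apply Kruskal's algorithm (sort edges by weight, add if no cycle):

Sorted edges by weight:
  (2,3) w=1
  (2,4) w=3
  (4,5) w=6
  (3,5) w=7
  (1,5) w=8

Add edge (2,3) w=1 -- no cycle. Running total: 1
Add edge (2,4) w=3 -- no cycle. Running total: 4
Add edge (4,5) w=6 -- no cycle. Running total: 10
Skip edge (3,5) w=7 -- would create cycle
Add edge (1,5) w=8 -- no cycle. Running total: 18

MST edges: (2,3,w=1), (2,4,w=3), (4,5,w=6), (1,5,w=8)
Total MST weight: 1 + 3 + 6 + 8 = 18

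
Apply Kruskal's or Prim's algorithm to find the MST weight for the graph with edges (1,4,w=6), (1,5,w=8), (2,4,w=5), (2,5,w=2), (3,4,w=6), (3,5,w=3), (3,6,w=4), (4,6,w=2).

Apply Kruskal's algorithm (sort edges by weight, add if no cycle):

Sorted edges by weight:
  (2,5) w=2
  (4,6) w=2
  (3,5) w=3
  (3,6) w=4
  (2,4) w=5
  (1,4) w=6
  (3,4) w=6
  (1,5) w=8

Add edge (2,5) w=2 -- no cycle. Running total: 2
Add edge (4,6) w=2 -- no cycle. Running total: 4
Add edge (3,5) w=3 -- no cycle. Running total: 7
Add edge (3,6) w=4 -- no cycle. Running total: 11
Skip edge (2,4) w=5 -- would create cycle
Add edge (1,4) w=6 -- no cycle. Running total: 17

MST edges: (2,5,w=2), (4,6,w=2), (3,5,w=3), (3,6,w=4), (1,4,w=6)
Total MST weight: 2 + 2 + 3 + 4 + 6 = 17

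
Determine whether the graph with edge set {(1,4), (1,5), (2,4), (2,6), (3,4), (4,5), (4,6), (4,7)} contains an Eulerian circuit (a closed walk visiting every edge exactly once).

Step 1: Find the degree of each vertex:
  deg(1) = 2
  deg(2) = 2
  deg(3) = 1
  deg(4) = 6
  deg(5) = 2
  deg(6) = 2
  deg(7) = 1

Step 2: Count vertices with odd degree:
  Odd-degree vertices: 3, 7 (2 total)

Step 3: Apply Euler's theorem:
  - Eulerian circuit exists iff graph is connected and all vertices have even degree
  - Eulerian path exists iff graph is connected and has 0 or 2 odd-degree vertices

Graph is connected with exactly 2 odd-degree vertices (3, 7).
Eulerian path exists (starting and ending at the odd-degree vertices), but no Eulerian circuit.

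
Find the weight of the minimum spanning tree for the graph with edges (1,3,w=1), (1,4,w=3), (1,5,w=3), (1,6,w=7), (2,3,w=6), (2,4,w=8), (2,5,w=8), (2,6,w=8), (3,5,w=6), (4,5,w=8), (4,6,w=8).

Apply Kruskal's algorithm (sort edges by weight, add if no cycle):

Sorted edges by weight:
  (1,3) w=1
  (1,4) w=3
  (1,5) w=3
  (2,3) w=6
  (3,5) w=6
  (1,6) w=7
  (2,4) w=8
  (2,5) w=8
  (2,6) w=8
  (4,5) w=8
  (4,6) w=8

Add edge (1,3) w=1 -- no cycle. Running total: 1
Add edge (1,4) w=3 -- no cycle. Running total: 4
Add edge (1,5) w=3 -- no cycle. Running total: 7
Add edge (2,3) w=6 -- no cycle. Running total: 13
Skip edge (3,5) w=6 -- would create cycle
Add edge (1,6) w=7 -- no cycle. Running total: 20

MST edges: (1,3,w=1), (1,4,w=3), (1,5,w=3), (2,3,w=6), (1,6,w=7)
Total MST weight: 1 + 3 + 3 + 6 + 7 = 20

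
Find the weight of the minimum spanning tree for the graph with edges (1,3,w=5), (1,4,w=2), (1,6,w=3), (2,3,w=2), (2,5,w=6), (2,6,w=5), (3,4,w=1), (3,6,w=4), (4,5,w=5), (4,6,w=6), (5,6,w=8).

Apply Kruskal's algorithm (sort edges by weight, add if no cycle):

Sorted edges by weight:
  (3,4) w=1
  (1,4) w=2
  (2,3) w=2
  (1,6) w=3
  (3,6) w=4
  (1,3) w=5
  (2,6) w=5
  (4,5) w=5
  (2,5) w=6
  (4,6) w=6
  (5,6) w=8

Add edge (3,4) w=1 -- no cycle. Running total: 1
Add edge (1,4) w=2 -- no cycle. Running total: 3
Add edge (2,3) w=2 -- no cycle. Running total: 5
Add edge (1,6) w=3 -- no cycle. Running total: 8
Skip edge (3,6) w=4 -- would create cycle
Skip edge (1,3) w=5 -- would create cycle
Skip edge (2,6) w=5 -- would create cycle
Add edge (4,5) w=5 -- no cycle. Running total: 13

MST edges: (3,4,w=1), (1,4,w=2), (2,3,w=2), (1,6,w=3), (4,5,w=5)
Total MST weight: 1 + 2 + 2 + 3 + 5 = 13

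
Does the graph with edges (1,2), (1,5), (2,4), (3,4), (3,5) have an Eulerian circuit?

Step 1: Find the degree of each vertex:
  deg(1) = 2
  deg(2) = 2
  deg(3) = 2
  deg(4) = 2
  deg(5) = 2

Step 2: Count vertices with odd degree:
  All vertices have even degree (0 odd-degree vertices)

Step 3: Apply Euler's theorem:
  - Eulerian circuit exists iff graph is connected and all vertices have even degree
  - Eulerian path exists iff graph is connected and has 0 or 2 odd-degree vertices

Graph is connected with 0 odd-degree vertices.
Both Eulerian circuit and Eulerian path exist.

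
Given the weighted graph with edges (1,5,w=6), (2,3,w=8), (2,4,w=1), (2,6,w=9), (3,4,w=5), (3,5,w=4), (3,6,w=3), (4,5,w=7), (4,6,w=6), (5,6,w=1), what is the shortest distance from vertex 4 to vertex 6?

Step 1: Build adjacency list with weights:
  1: 5(w=6)
  2: 3(w=8), 4(w=1), 6(w=9)
  3: 2(w=8), 4(w=5), 5(w=4), 6(w=3)
  4: 2(w=1), 3(w=5), 5(w=7), 6(w=6)
  5: 1(w=6), 3(w=4), 4(w=7), 6(w=1)
  6: 2(w=9), 3(w=3), 4(w=6), 5(w=1)

Step 2: Apply Dijkstra's algorithm from vertex 4:
  Visit vertex 4 (distance=0)
    Update dist[2] = 1
    Update dist[3] = 5
    Update dist[5] = 7
    Update dist[6] = 6
  Visit vertex 2 (distance=1)
  Visit vertex 3 (distance=5)
  Visit vertex 6 (distance=6)

Step 3: Shortest path: 4 -> 6
Total weight: 6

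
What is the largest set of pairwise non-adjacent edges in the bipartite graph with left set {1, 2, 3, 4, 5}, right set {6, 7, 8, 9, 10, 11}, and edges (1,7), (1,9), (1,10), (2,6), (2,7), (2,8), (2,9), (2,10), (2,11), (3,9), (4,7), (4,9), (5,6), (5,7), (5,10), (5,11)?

Step 1: List the neighbors of each left vertex:
  1: 7, 9, 10
  2: 6, 7, 8, 9, 10, 11
  3: 9
  4: 7, 9
  5: 6, 7, 10, 11

Step 2: Greedily match left vertices, then look for augmenting paths:
  Match 1 -- 10
  Match 2 -- 6
  Match 3 -- 9
  Match 4 -- 7
  Match 5 -- 11
  No augmenting path remains.

Step 3: Verify this is maximum:
  Matching size 5 = min(|L|, |R|) = min(5, 6), which is an upper bound, so this matching is maximum.

Maximum matching: {(1,10), (2,6), (3,9), (4,7), (5,11)}
Size: 5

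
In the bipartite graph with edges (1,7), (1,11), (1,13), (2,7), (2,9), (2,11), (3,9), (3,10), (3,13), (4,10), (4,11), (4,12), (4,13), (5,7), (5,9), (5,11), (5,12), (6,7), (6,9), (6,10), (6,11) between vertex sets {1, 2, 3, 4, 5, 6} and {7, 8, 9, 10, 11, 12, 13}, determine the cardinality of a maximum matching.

Step 1: List the neighbors of each left vertex:
  1: 7, 11, 13
  2: 7, 9, 11
  3: 9, 10, 13
  4: 10, 11, 12, 13
  5: 7, 9, 11, 12
  6: 7, 9, 10, 11

Step 2: Greedily match left vertices, then look for augmenting paths:
  Match 1 -- 13
  Match 2 -- 9
  Match 3 -- 10
  Match 4 -- 11
  Match 5 -- 12
  Match 6 -- 7
  No augmenting path remains.

Step 3: Verify this is maximum:
  Matching size 6 = min(|L|, |R|) = min(6, 7), which is an upper bound, so this matching is maximum.

Maximum matching: {(1,13), (2,9), (3,10), (4,11), (5,12), (6,7)}
Size: 6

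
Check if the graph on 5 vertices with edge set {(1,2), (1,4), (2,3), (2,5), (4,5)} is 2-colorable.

Step 1: Attempt 2-coloring using BFS:
  Start at vertex 1, assign color 0
  Color vertex 2 with color 1 (neighbor of 1)
  Color vertex 4 with color 1 (neighbor of 1)
  Color vertex 3 with color 0 (neighbor of 2)
  Color vertex 5 with color 0 (neighbor of 2)

Step 2: 2-coloring succeeded. No conflicts found.
  Set A (color 0): {1, 3, 5}
  Set B (color 1): {2, 4}

The graph is bipartite with partition {1, 3, 5}, {2, 4}.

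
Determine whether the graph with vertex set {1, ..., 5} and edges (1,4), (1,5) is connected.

Step 1: Build adjacency list from edges:
  1: 4, 5
  2: (none)
  3: (none)
  4: 1
  5: 1

Step 2: Run BFS/DFS from vertex 1:
  Visited: {1, 4, 5}
  Reached 3 of 5 vertices

Step 3: Only 3 of 5 vertices reached. Graph is disconnected.
Connected components: {1, 4, 5}, {2}, {3}
Answer: No, the graph is not connected (3 components).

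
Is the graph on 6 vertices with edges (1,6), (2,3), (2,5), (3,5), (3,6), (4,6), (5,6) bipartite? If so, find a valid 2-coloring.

Step 1: Attempt 2-coloring using BFS:
  Start at vertex 1, assign color 0
  Color vertex 6 with color 1 (neighbor of 1)
  Color vertex 3 with color 0 (neighbor of 6)
  Color vertex 4 with color 0 (neighbor of 6)
  Color vertex 5 with color 0 (neighbor of 6)
  Color vertex 2 with color 1 (neighbor of 3)

Step 2: Conflict found! Vertices 3 and 5 are adjacent but have the same color.
This means the graph contains an odd cycle.

The graph is NOT bipartite.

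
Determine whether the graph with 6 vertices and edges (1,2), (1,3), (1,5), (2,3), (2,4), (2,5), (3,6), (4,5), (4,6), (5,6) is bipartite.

Step 1: Attempt 2-coloring using BFS:
  Start at vertex 1, assign color 0
  Color vertex 2 with color 1 (neighbor of 1)
  Color vertex 3 with color 1 (neighbor of 1)
  Color vertex 5 with color 1 (neighbor of 1)

Step 2: Conflict found! Vertices 2 and 3 are adjacent but have the same color.
This means the graph contains an odd cycle.

The graph is NOT bipartite.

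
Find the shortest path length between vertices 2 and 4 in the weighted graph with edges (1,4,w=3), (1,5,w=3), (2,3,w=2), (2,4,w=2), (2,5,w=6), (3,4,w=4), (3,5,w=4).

Step 1: Build adjacency list with weights:
  1: 4(w=3), 5(w=3)
  2: 3(w=2), 4(w=2), 5(w=6)
  3: 2(w=2), 4(w=4), 5(w=4)
  4: 1(w=3), 2(w=2), 3(w=4)
  5: 1(w=3), 2(w=6), 3(w=4)

Step 2: Apply Dijkstra's algorithm from vertex 2:
  Visit vertex 2 (distance=0)
    Update dist[3] = 2
    Update dist[4] = 2
    Update dist[5] = 6
  Visit vertex 3 (distance=2)
  Visit vertex 4 (distance=2)
    Update dist[1] = 5

Step 3: Shortest path: 2 -> 4
Total weight: 2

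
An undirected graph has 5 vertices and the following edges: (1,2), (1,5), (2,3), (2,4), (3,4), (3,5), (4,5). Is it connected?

Step 1: Build adjacency list from edges:
  1: 2, 5
  2: 1, 3, 4
  3: 2, 4, 5
  4: 2, 3, 5
  5: 1, 3, 4

Step 2: Run BFS/DFS from vertex 1:
  Visited: {1, 2, 5, 3, 4}
  Reached 5 of 5 vertices

Step 3: All 5 vertices reached from vertex 1, so the graph is connected.
Answer: Yes, the graph is connected.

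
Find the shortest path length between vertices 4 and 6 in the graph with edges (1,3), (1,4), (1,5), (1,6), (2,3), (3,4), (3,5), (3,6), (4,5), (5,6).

Step 1: Build adjacency list:
  1: 3, 4, 5, 6
  2: 3
  3: 1, 2, 4, 5, 6
  4: 1, 3, 5
  5: 1, 3, 4, 6
  6: 1, 3, 5

Step 2: BFS from vertex 4 to find shortest path to 6:
  vertex 1 reached at distance 1
  vertex 3 reached at distance 1
  vertex 5 reached at distance 1
  vertex 6 reached at distance 2

Step 3: Shortest path: 4 -> 5 -> 6
Path length: 2 edges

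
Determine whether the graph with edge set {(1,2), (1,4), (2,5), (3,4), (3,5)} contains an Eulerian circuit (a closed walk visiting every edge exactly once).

Step 1: Find the degree of each vertex:
  deg(1) = 2
  deg(2) = 2
  deg(3) = 2
  deg(4) = 2
  deg(5) = 2

Step 2: Count vertices with odd degree:
  All vertices have even degree (0 odd-degree vertices)

Step 3: Apply Euler's theorem:
  - Eulerian circuit exists iff graph is connected and all vertices have even degree
  - Eulerian path exists iff graph is connected and has 0 or 2 odd-degree vertices

Graph is connected with 0 odd-degree vertices.
Both Eulerian circuit and Eulerian path exist.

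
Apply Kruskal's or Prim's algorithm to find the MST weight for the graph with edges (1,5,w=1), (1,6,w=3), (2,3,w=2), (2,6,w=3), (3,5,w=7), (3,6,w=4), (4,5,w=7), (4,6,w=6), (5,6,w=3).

Apply Kruskal's algorithm (sort edges by weight, add if no cycle):

Sorted edges by weight:
  (1,5) w=1
  (2,3) w=2
  (1,6) w=3
  (2,6) w=3
  (5,6) w=3
  (3,6) w=4
  (4,6) w=6
  (3,5) w=7
  (4,5) w=7

Add edge (1,5) w=1 -- no cycle. Running total: 1
Add edge (2,3) w=2 -- no cycle. Running total: 3
Add edge (1,6) w=3 -- no cycle. Running total: 6
Add edge (2,6) w=3 -- no cycle. Running total: 9
Skip edge (5,6) w=3 -- would create cycle
Skip edge (3,6) w=4 -- would create cycle
Add edge (4,6) w=6 -- no cycle. Running total: 15

MST edges: (1,5,w=1), (2,3,w=2), (1,6,w=3), (2,6,w=3), (4,6,w=6)
Total MST weight: 1 + 2 + 3 + 3 + 6 = 15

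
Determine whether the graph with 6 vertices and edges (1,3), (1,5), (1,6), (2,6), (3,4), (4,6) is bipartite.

Step 1: Attempt 2-coloring using BFS:
  Start at vertex 1, assign color 0
  Color vertex 3 with color 1 (neighbor of 1)
  Color vertex 5 with color 1 (neighbor of 1)
  Color vertex 6 with color 1 (neighbor of 1)
  Color vertex 4 with color 0 (neighbor of 3)
  Color vertex 2 with color 0 (neighbor of 6)

Step 2: 2-coloring succeeded. No conflicts found.
  Set A (color 0): {1, 2, 4}
  Set B (color 1): {3, 5, 6}

The graph is bipartite with partition {1, 2, 4}, {3, 5, 6}.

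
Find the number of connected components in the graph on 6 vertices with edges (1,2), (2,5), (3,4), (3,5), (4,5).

Step 1: Build adjacency list from edges:
  1: 2
  2: 1, 5
  3: 4, 5
  4: 3, 5
  5: 2, 3, 4
  6: (none)

Step 2: Run BFS/DFS from vertex 1:
  Visited: {1, 2, 5, 3, 4}
  Reached 5 of 6 vertices

Step 3: Only 5 of 6 vertices reached. Graph is disconnected.
Connected components: {1, 2, 3, 4, 5}, {6}
Number of connected components: 2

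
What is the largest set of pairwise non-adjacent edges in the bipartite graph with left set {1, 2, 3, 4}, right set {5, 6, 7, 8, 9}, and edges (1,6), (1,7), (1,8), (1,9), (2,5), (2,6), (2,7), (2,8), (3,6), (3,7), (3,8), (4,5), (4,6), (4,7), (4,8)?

Step 1: List the neighbors of each left vertex:
  1: 6, 7, 8, 9
  2: 5, 6, 7, 8
  3: 6, 7, 8
  4: 5, 6, 7, 8

Step 2: Greedily match left vertices, then look for augmenting paths:
  Match 1 -- 6
  Match 2 -- 5
  Match 3 -- 7
  Match 4 -- 8
  No augmenting path remains.

Step 3: Verify this is maximum:
  Matching size 4 = min(|L|, |R|) = min(4, 5), which is an upper bound, so this matching is maximum.

Maximum matching: {(1,6), (2,5), (3,7), (4,8)}
Size: 4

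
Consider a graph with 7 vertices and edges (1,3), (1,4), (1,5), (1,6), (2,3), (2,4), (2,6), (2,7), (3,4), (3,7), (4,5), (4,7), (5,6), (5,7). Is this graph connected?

Step 1: Build adjacency list from edges:
  1: 3, 4, 5, 6
  2: 3, 4, 6, 7
  3: 1, 2, 4, 7
  4: 1, 2, 3, 5, 7
  5: 1, 4, 6, 7
  6: 1, 2, 5
  7: 2, 3, 4, 5

Step 2: Run BFS/DFS from vertex 1:
  Visited: {1, 3, 4, 5, 6, 2, 7}
  Reached 7 of 7 vertices

Step 3: All 7 vertices reached from vertex 1, so the graph is connected.
Answer: Yes, the graph is connected.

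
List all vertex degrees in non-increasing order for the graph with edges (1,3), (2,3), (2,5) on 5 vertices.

Step 1: Count edges incident to each vertex:
  deg(1) = 1 (neighbors: 3)
  deg(2) = 2 (neighbors: 3, 5)
  deg(3) = 2 (neighbors: 1, 2)
  deg(4) = 0 (neighbors: none)
  deg(5) = 1 (neighbors: 2)

Step 2: Sort degrees in non-increasing order:
  Degrees: [1, 2, 2, 0, 1] -> sorted: [2, 2, 1, 1, 0]

Degree sequence: [2, 2, 1, 1, 0]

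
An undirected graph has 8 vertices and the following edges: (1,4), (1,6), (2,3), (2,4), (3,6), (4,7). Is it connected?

Step 1: Build adjacency list from edges:
  1: 4, 6
  2: 3, 4
  3: 2, 6
  4: 1, 2, 7
  5: (none)
  6: 1, 3
  7: 4
  8: (none)

Step 2: Run BFS/DFS from vertex 1:
  Visited: {1, 4, 6, 2, 7, 3}
  Reached 6 of 8 vertices

Step 3: Only 6 of 8 vertices reached. Graph is disconnected.
Connected components: {1, 2, 3, 4, 6, 7}, {5}, {8}
Answer: No, the graph is not connected (3 components).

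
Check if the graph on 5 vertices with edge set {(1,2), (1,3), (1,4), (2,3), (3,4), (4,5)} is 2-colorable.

Step 1: Attempt 2-coloring using BFS:
  Start at vertex 1, assign color 0
  Color vertex 2 with color 1 (neighbor of 1)
  Color vertex 3 with color 1 (neighbor of 1)
  Color vertex 4 with color 1 (neighbor of 1)

Step 2: Conflict found! Vertices 2 and 3 are adjacent but have the same color.
This means the graph contains an odd cycle.

The graph is NOT bipartite.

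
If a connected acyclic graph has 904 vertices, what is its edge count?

A tree on n vertices always has exactly n - 1 edges.
For n = 904: edges = 904 - 1 = 903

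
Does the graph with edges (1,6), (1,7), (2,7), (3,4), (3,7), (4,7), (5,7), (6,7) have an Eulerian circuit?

Step 1: Find the degree of each vertex:
  deg(1) = 2
  deg(2) = 1
  deg(3) = 2
  deg(4) = 2
  deg(5) = 1
  deg(6) = 2
  deg(7) = 6

Step 2: Count vertices with odd degree:
  Odd-degree vertices: 2, 5 (2 total)

Step 3: Apply Euler's theorem:
  - Eulerian circuit exists iff graph is connected and all vertices have even degree
  - Eulerian path exists iff graph is connected and has 0 or 2 odd-degree vertices

Graph is connected with exactly 2 odd-degree vertices (2, 5).
Eulerian path exists (starting and ending at the odd-degree vertices), but no Eulerian circuit.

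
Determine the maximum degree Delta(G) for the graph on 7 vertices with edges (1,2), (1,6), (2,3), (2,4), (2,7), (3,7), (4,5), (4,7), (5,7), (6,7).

Step 1: Count edges incident to each vertex:
  deg(1) = 2 (neighbors: 2, 6)
  deg(2) = 4 (neighbors: 1, 3, 4, 7)
  deg(3) = 2 (neighbors: 2, 7)
  deg(4) = 3 (neighbors: 2, 5, 7)
  deg(5) = 2 (neighbors: 4, 7)
  deg(6) = 2 (neighbors: 1, 7)
  deg(7) = 5 (neighbors: 2, 3, 4, 5, 6)

Step 2: Find maximum:
  max(2, 4, 2, 3, 2, 2, 5) = 5 (vertex 7)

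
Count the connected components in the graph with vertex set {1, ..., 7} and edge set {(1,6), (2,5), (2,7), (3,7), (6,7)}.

Step 1: Build adjacency list from edges:
  1: 6
  2: 5, 7
  3: 7
  4: (none)
  5: 2
  6: 1, 7
  7: 2, 3, 6

Step 2: Run BFS/DFS from vertex 1:
  Visited: {1, 6, 7, 2, 3, 5}
  Reached 6 of 7 vertices

Step 3: Only 6 of 7 vertices reached. Graph is disconnected.
Connected components: {1, 2, 3, 5, 6, 7}, {4}
Number of connected components: 2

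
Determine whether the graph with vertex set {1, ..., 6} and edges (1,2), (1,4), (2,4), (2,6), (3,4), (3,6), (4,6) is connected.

Step 1: Build adjacency list from edges:
  1: 2, 4
  2: 1, 4, 6
  3: 4, 6
  4: 1, 2, 3, 6
  5: (none)
  6: 2, 3, 4

Step 2: Run BFS/DFS from vertex 1:
  Visited: {1, 2, 4, 6, 3}
  Reached 5 of 6 vertices

Step 3: Only 5 of 6 vertices reached. Graph is disconnected.
Connected components: {1, 2, 3, 4, 6}, {5}
Answer: No, the graph is not connected (2 components).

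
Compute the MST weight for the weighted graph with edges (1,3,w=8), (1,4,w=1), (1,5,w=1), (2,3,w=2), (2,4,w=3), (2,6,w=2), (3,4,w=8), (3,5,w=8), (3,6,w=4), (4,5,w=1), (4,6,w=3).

Apply Kruskal's algorithm (sort edges by weight, add if no cycle):

Sorted edges by weight:
  (1,4) w=1
  (1,5) w=1
  (4,5) w=1
  (2,6) w=2
  (2,3) w=2
  (2,4) w=3
  (4,6) w=3
  (3,6) w=4
  (1,3) w=8
  (3,4) w=8
  (3,5) w=8

Add edge (1,4) w=1 -- no cycle. Running total: 1
Add edge (1,5) w=1 -- no cycle. Running total: 2
Skip edge (4,5) w=1 -- would create cycle
Add edge (2,6) w=2 -- no cycle. Running total: 4
Add edge (2,3) w=2 -- no cycle. Running total: 6
Add edge (2,4) w=3 -- no cycle. Running total: 9

MST edges: (1,4,w=1), (1,5,w=1), (2,6,w=2), (2,3,w=2), (2,4,w=3)
Total MST weight: 1 + 1 + 2 + 2 + 3 = 9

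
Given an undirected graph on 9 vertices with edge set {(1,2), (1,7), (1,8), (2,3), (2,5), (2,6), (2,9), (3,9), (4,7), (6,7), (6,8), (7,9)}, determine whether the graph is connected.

Step 1: Build adjacency list from edges:
  1: 2, 7, 8
  2: 1, 3, 5, 6, 9
  3: 2, 9
  4: 7
  5: 2
  6: 2, 7, 8
  7: 1, 4, 6, 9
  8: 1, 6
  9: 2, 3, 7

Step 2: Run BFS/DFS from vertex 1:
  Visited: {1, 2, 7, 8, 3, 5, 6, 9, 4}
  Reached 9 of 9 vertices

Step 3: All 9 vertices reached from vertex 1, so the graph is connected.
Answer: Yes, the graph is connected.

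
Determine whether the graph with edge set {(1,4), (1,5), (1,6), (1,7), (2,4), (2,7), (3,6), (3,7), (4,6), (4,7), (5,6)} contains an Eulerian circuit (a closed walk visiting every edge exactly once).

Step 1: Find the degree of each vertex:
  deg(1) = 4
  deg(2) = 2
  deg(3) = 2
  deg(4) = 4
  deg(5) = 2
  deg(6) = 4
  deg(7) = 4

Step 2: Count vertices with odd degree:
  All vertices have even degree (0 odd-degree vertices)

Step 3: Apply Euler's theorem:
  - Eulerian circuit exists iff graph is connected and all vertices have even degree
  - Eulerian path exists iff graph is connected and has 0 or 2 odd-degree vertices

Graph is connected with 0 odd-degree vertices.
Both Eulerian circuit and Eulerian path exist.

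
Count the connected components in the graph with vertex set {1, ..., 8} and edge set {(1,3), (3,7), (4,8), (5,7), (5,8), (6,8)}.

Step 1: Build adjacency list from edges:
  1: 3
  2: (none)
  3: 1, 7
  4: 8
  5: 7, 8
  6: 8
  7: 3, 5
  8: 4, 5, 6

Step 2: Run BFS/DFS from vertex 1:
  Visited: {1, 3, 7, 5, 8, 4, 6}
  Reached 7 of 8 vertices

Step 3: Only 7 of 8 vertices reached. Graph is disconnected.
Connected components: {1, 3, 4, 5, 6, 7, 8}, {2}
Number of connected components: 2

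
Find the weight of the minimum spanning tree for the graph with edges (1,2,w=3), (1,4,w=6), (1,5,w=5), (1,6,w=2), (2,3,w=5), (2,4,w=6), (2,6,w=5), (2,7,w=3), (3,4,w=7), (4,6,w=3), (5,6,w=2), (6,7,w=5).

Apply Kruskal's algorithm (sort edges by weight, add if no cycle):

Sorted edges by weight:
  (1,6) w=2
  (5,6) w=2
  (1,2) w=3
  (2,7) w=3
  (4,6) w=3
  (1,5) w=5
  (2,6) w=5
  (2,3) w=5
  (6,7) w=5
  (1,4) w=6
  (2,4) w=6
  (3,4) w=7

Add edge (1,6) w=2 -- no cycle. Running total: 2
Add edge (5,6) w=2 -- no cycle. Running total: 4
Add edge (1,2) w=3 -- no cycle. Running total: 7
Add edge (2,7) w=3 -- no cycle. Running total: 10
Add edge (4,6) w=3 -- no cycle. Running total: 13
Skip edge (1,5) w=5 -- would create cycle
Skip edge (2,6) w=5 -- would create cycle
Add edge (2,3) w=5 -- no cycle. Running total: 18

MST edges: (1,6,w=2), (5,6,w=2), (1,2,w=3), (2,7,w=3), (4,6,w=3), (2,3,w=5)
Total MST weight: 2 + 2 + 3 + 3 + 3 + 5 = 18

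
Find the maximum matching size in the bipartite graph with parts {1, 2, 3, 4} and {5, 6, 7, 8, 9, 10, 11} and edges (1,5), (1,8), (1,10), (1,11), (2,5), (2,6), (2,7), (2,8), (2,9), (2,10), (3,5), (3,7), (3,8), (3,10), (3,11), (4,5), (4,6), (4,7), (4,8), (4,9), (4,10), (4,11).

Step 1: List the neighbors of each left vertex:
  1: 5, 8, 10, 11
  2: 5, 6, 7, 8, 9, 10
  3: 5, 7, 8, 10, 11
  4: 5, 6, 7, 8, 9, 10, 11

Step 2: Greedily match left vertices, then look for augmenting paths:
  Match 1 -- 5
  Match 2 -- 6
  Match 3 -- 7
  Match 4 -- 8
  No augmenting path remains.

Step 3: Verify this is maximum:
  Matching size 4 = min(|L|, |R|) = min(4, 7), which is an upper bound, so this matching is maximum.

Maximum matching: {(1,5), (2,6), (3,7), (4,8)}
Size: 4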